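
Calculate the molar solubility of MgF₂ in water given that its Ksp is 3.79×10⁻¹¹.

MgF₂(s) ⇌ Mg²⁺(aq) + 2 F⁻(aq)
If s mol/L of MgF₂ dissolves, [Mg²⁺] = s and [F⁻] = 2s.
Ksp = [Mg²⁺][F⁻]^2 = s · (2s)^2 = 4s^3
4s^3 = 3.79×10⁻¹¹  ⇒  s^3 = 9.48×10⁻¹²
s = (9.48×10⁻¹²)^(1/3) = 2.12×10⁻⁴ M

2.12×10⁻⁴ M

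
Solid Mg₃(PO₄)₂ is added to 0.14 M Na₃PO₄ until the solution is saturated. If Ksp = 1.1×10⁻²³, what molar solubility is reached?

2.7×10⁻⁸ M

Mg₃(PO₄)₂(s) ⇌ 3 Mg²⁺(aq) + 2 PO₄³⁻(aq)
The solution already contains PO₄³⁻ at 0.14 M. Let s be the molar solubility of Mg₃(PO₄)₂.
[PO₄³⁻] ≈ 0.14 M (common ion dominates); [Mg²⁺] = 3s.
Ksp = [Mg²⁺]^3[PO₄³⁻]^2 = (3s)^3(0.14)^2
(3s)^3 = 1.1×10⁻²³ / (0.14)^2 = 5.6×10⁻²²
s = 2.7×10⁻⁸ M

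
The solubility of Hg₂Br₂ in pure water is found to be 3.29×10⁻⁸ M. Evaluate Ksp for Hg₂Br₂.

Hg₂Br₂(s) ⇌ Hg₂²⁺(aq) + 2 Br⁻(aq)
If s mol/L of Hg₂Br₂ dissolves, [Hg₂²⁺] = s and [Br⁻] = 2s.
Ksp = [Hg₂²⁺][Br⁻]^2 = s · (2s)^2 = 4s^3
Ksp = 4 × (3.29×10⁻⁸)^3 = 1.42×10⁻²²

Ksp = 1.42×10⁻²²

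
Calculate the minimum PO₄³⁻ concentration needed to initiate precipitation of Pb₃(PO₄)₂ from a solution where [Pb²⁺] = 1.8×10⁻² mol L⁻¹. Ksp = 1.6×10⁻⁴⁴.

Precipitation begins when Q = Ksp.
Pb₃(PO₄)₂(s) ⇌ 3 Pb²⁺(aq) + 2 PO₄³⁻(aq)
Ksp = [Pb²⁺]^3[PO₄³⁻]^2 = [PO₄³⁻]^2(1.8×10⁻²)^3
[PO₄³⁻]^2 = 1.6×10⁻⁴⁴ / (1.8×10⁻²)^3 = 2.7×10⁻³⁹
[PO₄³⁻] = 5.2×10⁻²⁰ mol L⁻¹

5.2×10⁻²⁰ M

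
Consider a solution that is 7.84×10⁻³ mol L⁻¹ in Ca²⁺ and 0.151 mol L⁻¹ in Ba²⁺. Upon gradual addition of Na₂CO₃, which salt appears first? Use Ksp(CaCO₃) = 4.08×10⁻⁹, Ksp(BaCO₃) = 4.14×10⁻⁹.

BaCO₃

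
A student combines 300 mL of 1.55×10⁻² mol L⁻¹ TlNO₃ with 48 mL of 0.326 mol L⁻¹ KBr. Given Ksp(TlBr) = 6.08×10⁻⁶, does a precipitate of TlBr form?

Yes

After mixing, V = 300 mL + 48 mL = 348 mL.
[Tl⁺] = (1.55×10⁻²)(300)/348 = 1.34×10⁻² mol L⁻¹
[Br⁻] = (0.326)(48)/348 = 4.50×10⁻² mol L⁻¹
Q = [Tl⁺][Br⁻] = 6.01×10⁻⁴
Because Q > Ksp (6.01×10⁻⁴ vs 6.08×10⁻⁶), a precipitate of TlBr forms.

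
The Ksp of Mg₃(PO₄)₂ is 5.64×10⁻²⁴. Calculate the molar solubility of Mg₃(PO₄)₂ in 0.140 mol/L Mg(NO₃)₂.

Mg₃(PO₄)₂(s) ⇌ 3 Mg²⁺(aq) + 2 PO₄³⁻(aq)
The solution already contains Mg²⁺ at 0.140 mol/L. Let s be the molar solubility of Mg₃(PO₄)₂.
[Mg²⁺] ≈ 0.140 mol/L (common ion dominates); [PO₄³⁻] = 2s.
Ksp = [Mg²⁺]^3[PO₄³⁻]^2 = (0.140)^3(2s)^2
(2s)^2 = 5.64×10⁻²⁴ / (0.140)^3 = 2.06×10⁻²¹
s = 2.27×10⁻¹¹ mol/L

2.27×10⁻¹¹ M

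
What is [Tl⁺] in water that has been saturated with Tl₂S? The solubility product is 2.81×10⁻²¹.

Tl₂S(s) ⇌ 2 Tl⁺(aq) + S²⁻(aq)
Call the molar solubility s, so that [Tl⁺] = 2s and [S²⁻] = s.
Ksp = [Tl⁺]^2[S²⁻] = (2s)^2 · s = 4s^3 = 2.81×10⁻²¹
s = 8.89×10⁻⁸ M
[Tl⁺] = 2s = 1.78×10⁻⁷ M

1.78×10⁻⁷ M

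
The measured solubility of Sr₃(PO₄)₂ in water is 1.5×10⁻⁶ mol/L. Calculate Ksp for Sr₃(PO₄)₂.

Sr₃(PO₄)₂(s) ⇌ 3 Sr²⁺(aq) + 2 PO₄³⁻(aq)
Call the molar solubility s, so that [Sr²⁺] = 3s and [PO₄³⁻] = 2s.
Ksp = [Sr²⁺]^3[PO₄³⁻]^2 = (3s)^3 · (2s)^2 = 108s^5
Ksp = 108 × (1.5×10⁻⁶)^5 = 8.2×10⁻²⁸

Ksp = 8.2×10⁻²⁸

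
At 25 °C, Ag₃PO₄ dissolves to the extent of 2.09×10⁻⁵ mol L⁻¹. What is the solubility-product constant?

Ksp = 5.15×10⁻¹⁸

Ag₃PO₄(s) ⇌ 3 Ag⁺(aq) + PO₄³⁻(aq)
Call the molar solubility s, so that [Ag⁺] = 3s and [PO₄³⁻] = s.
Ksp = [Ag⁺]^3[PO₄³⁻] = (3s)^3 · s = 27s^4
Ksp = 27 × (2.09×10⁻⁵)^4 = 5.15×10⁻¹⁸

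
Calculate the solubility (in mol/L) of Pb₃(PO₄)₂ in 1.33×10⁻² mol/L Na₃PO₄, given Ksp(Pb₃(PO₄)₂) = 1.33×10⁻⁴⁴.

Pb₃(PO₄)₂(s) ⇌ 3 Pb²⁺(aq) + 2 PO₄³⁻(aq)
Let s be the solubility of Pb₃(PO₄)₂ here. The common ion gives [PO₄³⁻] ≈ 1.33×10⁻² mol/L, and [Pb²⁺] = 3s.
Ksp = [Pb²⁺]^3[PO₄³⁻]^2 = (3s)^3(1.33×10⁻²)^2
(3s)^3 = 1.33×10⁻⁴⁴ / (1.33×10⁻²)^2 = 7.52×10⁻⁴¹
s = 1.41×10⁻¹⁴ mol/L

1.41×10⁻¹⁴ M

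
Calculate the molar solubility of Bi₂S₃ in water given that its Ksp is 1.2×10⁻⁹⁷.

Bi₂S₃(s) ⇌ 2 Bi³⁺(aq) + 3 S²⁻(aq)
Call the molar solubility s, so that [Bi³⁺] = 2s and [S²⁻] = 3s.
Ksp = [Bi³⁺]^2[S²⁻]^3 = (2s)^2 · (3s)^3 = 108s^5
108s^5 = 1.2×10⁻⁹⁷  ⇒  s^5 = 1.1×10⁻⁹⁹
s = (1.1×10⁻⁹⁹)^(1/5) = 1.6×10⁻²⁰ mol/L

1.6×10⁻²⁰ M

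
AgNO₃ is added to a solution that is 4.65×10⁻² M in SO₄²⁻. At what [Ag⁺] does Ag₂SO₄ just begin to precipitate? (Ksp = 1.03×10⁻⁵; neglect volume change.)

A salt starts to precipitate once the ion product Q reaches its Ksp.
Ag₂SO₄(s) ⇌ 2 Ag⁺(aq) + SO₄²⁻(aq)
Ksp = [Ag⁺]^2[SO₄²⁻] = [Ag⁺]^2(4.65×10⁻²)
[Ag⁺]^2 = 1.03×10⁻⁵ / (4.65×10⁻²) = 2.22×10⁻⁴
[Ag⁺] = 1.49×10⁻² M

1.49×10⁻² M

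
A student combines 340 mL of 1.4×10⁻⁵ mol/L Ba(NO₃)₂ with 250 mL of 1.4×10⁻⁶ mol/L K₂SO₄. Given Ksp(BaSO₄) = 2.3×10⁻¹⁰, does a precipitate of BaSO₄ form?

After mixing, V = 340 mL + 250 mL = 590 mL.
[Ba²⁺] = (1.4×10⁻⁵)(340)/590 = 8.1×10⁻⁶ mol/L
[SO₄²⁻] = (1.4×10⁻⁶)(250)/590 = 5.9×10⁻⁷ mol/L
Q = [Ba²⁺][SO₄²⁻] = 4.8×10⁻¹²
Since Q (4.8×10⁻¹²) is less than Ksp (2.3×10⁻¹⁰), no BaSO₄ precipitates.

No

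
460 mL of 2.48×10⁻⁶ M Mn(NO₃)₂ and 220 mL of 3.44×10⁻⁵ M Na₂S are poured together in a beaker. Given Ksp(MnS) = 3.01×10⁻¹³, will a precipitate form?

Yes

The combined volume is 680 mL.
[Mn²⁺] = (2.48×10⁻⁶)(460)/680 = 1.68×10⁻⁶ M
[S²⁻] = (3.44×10⁻⁵)(220)/680 = 1.11×10⁻⁵ M
Q = [Mn²⁺][S²⁻] = 1.87×10⁻¹¹
Since Q (1.87×10⁻¹¹) exceeds Ksp (3.01×10⁻¹³), MnS will precipitate.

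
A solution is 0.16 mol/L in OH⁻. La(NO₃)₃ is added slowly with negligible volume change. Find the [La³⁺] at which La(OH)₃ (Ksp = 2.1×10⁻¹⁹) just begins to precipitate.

5.1×10⁻¹⁷ M

Each salt precipitates once Q = Ksp for that salt.
La(OH)₃(s) ⇌ La³⁺(aq) + 3 OH⁻(aq)
Ksp = [La³⁺][OH⁻]^3 = [La³⁺](0.16)^3
[La³⁺] = 2.1×10⁻¹⁹ / (0.16)^3 = 5.1×10⁻¹⁷
[La³⁺] = 5.1×10⁻¹⁷ mol/L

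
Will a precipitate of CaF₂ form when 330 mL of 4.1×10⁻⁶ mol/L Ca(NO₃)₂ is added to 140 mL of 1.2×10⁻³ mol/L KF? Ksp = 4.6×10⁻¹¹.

The combined volume is 470 mL.
[Ca²⁺] = (4.1×10⁻⁶)(330)/470 = 2.9×10⁻⁶ mol/L
[F⁻] = (1.2×10⁻³)(140)/470 = 3.6×10⁻⁴ mol/L
Q = [Ca²⁺][F⁻]^2 = 3.7×10⁻¹³
Q = 3.7×10⁻¹³ < Ksp = 4.6×10⁻¹¹, so the solution is unsaturated and no precipitate forms.

No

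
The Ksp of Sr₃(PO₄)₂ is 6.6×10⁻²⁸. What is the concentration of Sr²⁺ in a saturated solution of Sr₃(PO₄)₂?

4.3×10⁻⁶ M

Sr₃(PO₄)₂(s) ⇌ 3 Sr²⁺(aq) + 2 PO₄³⁻(aq)
Let s be the molar solubility. Then [Sr²⁺] = 3s and [PO₄³⁻] = 2s.
Ksp = [Sr²⁺]^3[PO₄³⁻]^2 = (3s)^3 · (2s)^2 = 108s^5 = 6.6×10⁻²⁸
s = 1.4×10⁻⁶ mol L⁻¹
[Sr²⁺] = 3s = 4.3×10⁻⁶ mol L⁻¹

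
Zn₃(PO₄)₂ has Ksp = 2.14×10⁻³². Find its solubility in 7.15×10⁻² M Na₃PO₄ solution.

5.37×10⁻¹¹ M

Zn₃(PO₄)₂(s) ⇌ 3 Zn²⁺(aq) + 2 PO₄³⁻(aq)
Let s be the solubility of Zn₃(PO₄)₂ here. The common ion gives [PO₄³⁻] ≈ 7.15×10⁻² M, and [Zn²⁺] = 3s.
Ksp = [Zn²⁺]^3[PO₄³⁻]^2 = (3s)^3(7.15×10⁻²)^2
(3s)^3 = 2.14×10⁻³² / (7.15×10⁻²)^2 = 4.19×10⁻³⁰
s = 5.37×10⁻¹¹ M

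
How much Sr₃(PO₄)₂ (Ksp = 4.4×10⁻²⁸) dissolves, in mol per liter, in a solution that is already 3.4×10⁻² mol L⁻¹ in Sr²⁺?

Sr₃(PO₄)₂(s) ⇌ 3 Sr²⁺(aq) + 2 PO₄³⁻(aq)
Sr²⁺ is already present at 3.4×10⁻² mol L⁻¹. If s mol/L of Sr₃(PO₄)₂ dissolves, [PO₄³⁻] = 2s while [Sr²⁺] ≈ 3.4×10⁻² mol L⁻¹.
Ksp = [Sr²⁺]^3[PO₄³⁻]^2 = (3.4×10⁻²)^3(2s)^2
(2s)^2 = 4.4×10⁻²⁸ / (3.4×10⁻²)^3 = 1.1×10⁻²³
s = 1.7×10⁻¹² mol L⁻¹

1.7×10⁻¹² M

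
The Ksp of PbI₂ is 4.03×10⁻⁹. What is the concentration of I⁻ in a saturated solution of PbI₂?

PbI₂(s) ⇌ Pb²⁺(aq) + 2 I⁻(aq)
For each mole of PbI₂ that dissolves per liter, [Pb²⁺] = s and [I⁻] = 2s; let s denote this solubility.
Ksp = [Pb²⁺][I⁻]^2 = s · (2s)^2 = 4s^3 = 4.03×10⁻⁹
s = 1.00×10⁻³ mol/L
[I⁻] = 2s = 2.00×10⁻³ mol/L

2.00×10⁻³ M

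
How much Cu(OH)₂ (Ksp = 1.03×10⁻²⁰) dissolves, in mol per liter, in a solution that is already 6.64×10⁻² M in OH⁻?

Cu(OH)₂(s) ⇌ Cu²⁺(aq) + 2 OH⁻(aq)
OH⁻ is already present at 6.64×10⁻² M. If s mol/L of Cu(OH)₂ dissolves, [Cu²⁺] = s while [OH⁻] ≈ 6.64×10⁻² M.
Ksp = [Cu²⁺][OH⁻]^2 = s(6.64×10⁻²)^2
s = 1.03×10⁻²⁰ / (6.64×10⁻²)^2 = 2.34×10⁻¹⁸
s = 2.34×10⁻¹⁸ M

2.34×10⁻¹⁸ M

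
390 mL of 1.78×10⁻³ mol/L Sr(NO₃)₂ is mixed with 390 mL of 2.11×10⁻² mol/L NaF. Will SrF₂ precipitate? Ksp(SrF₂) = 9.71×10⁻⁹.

Yes

Total volume after mixing = 390 + 390 = 780 mL.
[Sr²⁺] = (1.78×10⁻³)(390)/780 = 8.90×10⁻⁴ mol/L
[F⁻] = (2.11×10⁻²)(390)/780 = 1.06×10⁻² mol/L
Q = [Sr²⁺][F⁻]^2 = 9.91×10⁻⁸
Q = 9.91×10⁻⁸ > Ksp = 9.71×10⁻⁹, so the solution is supersaturated and SrF₂ precipitates.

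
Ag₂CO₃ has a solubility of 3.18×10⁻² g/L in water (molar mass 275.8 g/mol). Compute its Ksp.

Ksp = 6.13×10⁻¹²

s = (3.18×10⁻² g L⁻¹)/(275.8 g mol⁻¹) = 1.1530×10⁻⁴ M
Ag₂CO₃(s) ⇌ 2 Ag⁺(aq) + CO₃²⁻(aq)
With molar solubility s: [Ag⁺] = 2s, [CO₃²⁻] = s.
Ksp = [Ag⁺]^2[CO₃²⁻] = (2s)^2 · s = 4s^3
Ksp = 4 × (1.1530×10⁻⁴)^3 = 6.13×10⁻¹²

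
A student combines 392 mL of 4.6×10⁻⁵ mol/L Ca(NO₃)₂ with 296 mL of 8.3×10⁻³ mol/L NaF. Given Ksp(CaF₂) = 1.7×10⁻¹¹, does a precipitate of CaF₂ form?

Total volume after mixing = 392 + 296 = 688 mL.
[Ca²⁺] = (4.6×10⁻⁵)(392)/688 = 2.6×10⁻⁵ mol/L
[F⁻] = (8.3×10⁻³)(296)/688 = 3.6×10⁻³ mol/L
Q = [Ca²⁺][F⁻]^2 = 3.3×10⁻¹⁰
Because Q > Ksp (3.3×10⁻¹⁰ vs 1.7×10⁻¹¹), a precipitate of CaF₂ forms.

Yes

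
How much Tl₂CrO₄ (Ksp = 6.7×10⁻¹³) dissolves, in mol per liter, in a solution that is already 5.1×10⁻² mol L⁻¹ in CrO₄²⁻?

Tl₂CrO₄(s) ⇌ 2 Tl⁺(aq) + CrO₄²⁻(aq)
CrO₄²⁻ is already present at 5.1×10⁻² mol L⁻¹. If s mol/L of Tl₂CrO₄ dissolves, [Tl⁺] = 2s while [CrO₄²⁻] ≈ 5.1×10⁻² mol L⁻¹.
Ksp = [Tl⁺]^2[CrO₄²⁻] = (2s)^2(5.1×10⁻²)
(2s)^2 = 6.7×10⁻¹³ / (5.1×10⁻²) = 1.3×10⁻¹¹
s = 1.8×10⁻⁶ mol L⁻¹

1.8×10⁻⁶ M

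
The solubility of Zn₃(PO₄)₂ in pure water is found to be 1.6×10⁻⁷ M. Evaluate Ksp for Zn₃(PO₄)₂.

Zn₃(PO₄)₂(s) ⇌ 3 Zn²⁺(aq) + 2 PO₄³⁻(aq)
If s mol/L of Zn₃(PO₄)₂ dissolves, [Zn²⁺] = 3s and [PO₄³⁻] = 2s.
Ksp = [Zn²⁺]^3[PO₄³⁻]^2 = (3s)^3 · (2s)^2 = 108s^5
Ksp = 108 × (1.6×10⁻⁷)^5 = 1.1×10⁻³²

Ksp = 1.1×10⁻³²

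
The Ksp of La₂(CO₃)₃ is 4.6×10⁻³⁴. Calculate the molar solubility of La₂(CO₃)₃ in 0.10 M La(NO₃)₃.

1.2×10⁻¹¹ M

La₂(CO₃)₃(s) ⇌ 2 La³⁺(aq) + 3 CO₃²⁻(aq)
With La³⁺ already at 0.10 M and s small, take [La³⁺] ≈ 0.10 M and [CO₃²⁻] = 3s.
Ksp = [La³⁺]^2[CO₃²⁻]^3 = (0.10)^2(3s)^3
(3s)^3 = 4.6×10⁻³⁴ / (0.10)^2 = 4.6×10⁻³²
s = 1.2×10⁻¹¹ M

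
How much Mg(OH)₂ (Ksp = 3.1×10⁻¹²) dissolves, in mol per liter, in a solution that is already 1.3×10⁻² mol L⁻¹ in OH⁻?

Mg(OH)₂(s) ⇌ Mg²⁺(aq) + 2 OH⁻(aq)
With OH⁻ already at 1.3×10⁻² mol L⁻¹ and s small, take [OH⁻] ≈ 1.3×10⁻² mol L⁻¹ and [Mg²⁺] = s.
Ksp = [Mg²⁺][OH⁻]^2 = s(1.3×10⁻²)^2
s = 3.1×10⁻¹² / (1.3×10⁻²)^2 = 1.8×10⁻⁸
s = 1.8×10⁻⁸ mol L⁻¹

1.8×10⁻⁸ M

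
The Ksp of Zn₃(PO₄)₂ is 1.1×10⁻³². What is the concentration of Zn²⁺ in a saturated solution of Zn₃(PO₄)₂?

Zn₃(PO₄)₂(s) ⇌ 3 Zn²⁺(aq) + 2 PO₄³⁻(aq)
Call the molar solubility s, so that [Zn²⁺] = 3s and [PO₄³⁻] = 2s.
Ksp = [Zn²⁺]^3[PO₄³⁻]^2 = (3s)^3 · (2s)^2 = 108s^5 = 1.1×10⁻³²
s = 1.6×10⁻⁷ mol/L
[Zn²⁺] = 3s = 4.8×10⁻⁷ mol/L

4.8×10⁻⁷ M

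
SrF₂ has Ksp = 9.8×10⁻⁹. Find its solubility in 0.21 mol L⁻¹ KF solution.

2.2×10⁻⁷ M

SrF₂(s) ⇌ Sr²⁺(aq) + 2 F⁻(aq)
The solution already contains F⁻ at 0.21 mol L⁻¹. Let s be the molar solubility of SrF₂.
[F⁻] ≈ 0.21 mol L⁻¹ (common ion dominates); [Sr²⁺] = s.
Ksp = [Sr²⁺][F⁻]^2 = s(0.21)^2
s = 9.8×10⁻⁹ / (0.21)^2 = 2.2×10⁻⁷
s = 2.2×10⁻⁷ mol L⁻¹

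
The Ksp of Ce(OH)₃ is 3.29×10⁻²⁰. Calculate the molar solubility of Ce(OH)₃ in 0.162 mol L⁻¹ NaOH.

7.74×10⁻¹⁸ M

Ce(OH)₃(s) ⇌ Ce³⁺(aq) + 3 OH⁻(aq)
With OH⁻ already at 0.162 mol L⁻¹ and s small, take [OH⁻] ≈ 0.162 mol L⁻¹ and [Ce³⁺] = s.
Ksp = [Ce³⁺][OH⁻]^3 = s(0.162)^3
s = 3.29×10⁻²⁰ / (0.162)^3 = 7.74×10⁻¹⁸
s = 7.74×10⁻¹⁸ mol L⁻¹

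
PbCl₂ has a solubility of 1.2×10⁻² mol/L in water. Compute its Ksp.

PbCl₂(s) ⇌ Pb²⁺(aq) + 2 Cl⁻(aq)
If s mol/L of PbCl₂ dissolves, [Pb²⁺] = s and [Cl⁻] = 2s.
Ksp = [Pb²⁺][Cl⁻]^2 = s · (2s)^2 = 4s^3
Ksp = 4 × (1.2×10⁻²)^3 = 6.9×10⁻⁶

Ksp = 6.9×10⁻⁶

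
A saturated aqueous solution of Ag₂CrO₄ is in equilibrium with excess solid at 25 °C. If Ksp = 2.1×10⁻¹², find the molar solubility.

8.1×10⁻⁵ M

Ag₂CrO₄(s) ⇌ 2 Ag⁺(aq) + CrO₄²⁻(aq)
Call the molar solubility s, so that [Ag⁺] = 2s and [CrO₄²⁻] = s.
Ksp = [Ag⁺]^2[CrO₄²⁻] = (2s)^2 · s = 4s^3
4s^3 = 2.1×10⁻¹²  ⇒  s^3 = 5.3×10⁻¹³
s = (5.3×10⁻¹³)^(1/3) = 8.1×10⁻⁵ mol/L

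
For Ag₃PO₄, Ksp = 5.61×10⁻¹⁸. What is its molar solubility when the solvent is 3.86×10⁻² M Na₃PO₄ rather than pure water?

1.75×10⁻⁶ M

Ag₃PO₄(s) ⇌ 3 Ag⁺(aq) + PO₄³⁻(aq)
PO₄³⁻ is already present at 3.86×10⁻² M. If s mol/L of Ag₃PO₄ dissolves, [Ag⁺] = 3s while [PO₄³⁻] ≈ 3.86×10⁻² M.
Ksp = [Ag⁺]^3[PO₄³⁻] = (3s)^3(3.86×10⁻²)
(3s)^3 = 5.61×10⁻¹⁸ / (3.86×10⁻²) = 1.45×10⁻¹⁶
s = 1.75×10⁻⁶ M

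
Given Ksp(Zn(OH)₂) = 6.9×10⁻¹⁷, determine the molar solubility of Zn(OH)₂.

2.6×10⁻⁶ M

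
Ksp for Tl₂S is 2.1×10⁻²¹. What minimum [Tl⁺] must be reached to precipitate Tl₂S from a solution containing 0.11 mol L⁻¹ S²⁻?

A salt starts to precipitate once the ion product Q reaches its Ksp.
Tl₂S(s) ⇌ 2 Tl⁺(aq) + S²⁻(aq)
Ksp = [Tl⁺]^2[S²⁻] = [Tl⁺]^2(0.11)
[Tl⁺]^2 = 2.1×10⁻²¹ / (0.11) = 1.9×10⁻²⁰
[Tl⁺] = 1.4×10⁻¹⁰ mol L⁻¹

1.4×10⁻¹⁰ M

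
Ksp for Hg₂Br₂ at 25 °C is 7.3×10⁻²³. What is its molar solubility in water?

Hg₂Br₂(s) ⇌ Hg₂²⁺(aq) + 2 Br⁻(aq)
Call the molar solubility s, so that [Hg₂²⁺] = s and [Br⁻] = 2s.
Ksp = [Hg₂²⁺][Br⁻]^2 = s · (2s)^2 = 4s^3
4s^3 = 7.3×10⁻²³  ⇒  s^3 = 1.8×10⁻²³
s = 2.6×10⁻⁸ M

2.6×10⁻⁸ M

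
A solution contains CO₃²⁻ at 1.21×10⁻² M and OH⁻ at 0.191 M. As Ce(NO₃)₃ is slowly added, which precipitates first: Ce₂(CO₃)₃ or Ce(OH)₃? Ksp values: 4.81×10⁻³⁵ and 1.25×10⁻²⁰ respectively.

Ce(OH)₃

Precipitation of each salt begins when its ion product equals Ksp.
For Ce₂(CO₃)₃: [Ce³⁺] = (Ksp/[CO₃²⁻]^3)^(1/2) = 5.21×10⁻¹⁵ M
For Ce(OH)₃: [Ce³⁺] = (Ksp/[OH⁻]^3) = 1.79×10⁻¹⁸ M
The smaller threshold [Ce³⁺] is reached first, so Ce(OH)₃ precipitates first.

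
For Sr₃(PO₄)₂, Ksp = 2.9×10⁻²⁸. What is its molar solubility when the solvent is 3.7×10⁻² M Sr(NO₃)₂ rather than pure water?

1.2×10⁻¹² M

Sr₃(PO₄)₂(s) ⇌ 3 Sr²⁺(aq) + 2 PO₄³⁻(aq)
With Sr²⁺ already at 3.7×10⁻² M and s small, take [Sr²⁺] ≈ 3.7×10⁻² M and [PO₄³⁻] = 2s.
Ksp = [Sr²⁺]^3[PO₄³⁻]^2 = (3.7×10⁻²)^3(2s)^2
(2s)^2 = 2.9×10⁻²⁸ / (3.7×10⁻²)^3 = 5.7×10⁻²⁴
s = 1.2×10⁻¹² M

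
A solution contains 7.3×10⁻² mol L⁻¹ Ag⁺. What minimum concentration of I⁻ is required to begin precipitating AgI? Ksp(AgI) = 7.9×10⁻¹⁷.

Each salt precipitates once Q = Ksp for that salt.
AgI(s) ⇌ Ag⁺(aq) + I⁻(aq)
Ksp = [Ag⁺][I⁻] = [I⁻](7.3×10⁻²)
[I⁻] = 7.9×10⁻¹⁷ / (7.3×10⁻²) = 1.1×10⁻¹⁵
[I⁻] = 1.1×10⁻¹⁵ mol L⁻¹

1.1×10⁻¹⁵ M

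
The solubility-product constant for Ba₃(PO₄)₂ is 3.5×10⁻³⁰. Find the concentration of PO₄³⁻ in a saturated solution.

1.0×10⁻⁶ M

Ba₃(PO₄)₂(s) ⇌ 3 Ba²⁺(aq) + 2 PO₄³⁻(aq)
For each mole of Ba₃(PO₄)₂ that dissolves per liter, [Ba²⁺] = 3s and [PO₄³⁻] = 2s; let s denote this solubility.
Ksp = [Ba²⁺]^3[PO₄³⁻]^2 = (3s)^3 · (2s)^2 = 108s^5 = 3.5×10⁻³⁰
s = 5.0×10⁻⁷ mol L⁻¹
[PO₄³⁻] = 2s = 1.0×10⁻⁶ mol L⁻¹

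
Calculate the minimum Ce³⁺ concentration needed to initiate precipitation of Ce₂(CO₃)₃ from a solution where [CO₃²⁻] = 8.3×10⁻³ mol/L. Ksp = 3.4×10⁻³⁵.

7.7×10⁻¹⁵ M

The threshold for precipitation is Q = Ksp.
Ce₂(CO₃)₃(s) ⇌ 2 Ce³⁺(aq) + 3 CO₃²⁻(aq)
Ksp = [Ce³⁺]^2[CO₃²⁻]^3 = [Ce³⁺]^2(8.3×10⁻³)^3
[Ce³⁺]^2 = 3.4×10⁻³⁵ / (8.3×10⁻³)^3 = 5.9×10⁻²⁹
[Ce³⁺] = 7.7×10⁻¹⁵ mol/L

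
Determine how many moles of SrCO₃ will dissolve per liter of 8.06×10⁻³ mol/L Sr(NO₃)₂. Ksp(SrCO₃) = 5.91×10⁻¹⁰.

SrCO₃(s) ⇌ Sr²⁺(aq) + CO₃²⁻(aq)
The solution already contains Sr²⁺ at 8.06×10⁻³ mol/L. Let s be the molar solubility of SrCO₃.
[Sr²⁺] ≈ 8.06×10⁻³ mol/L (common ion dominates); [CO₃²⁻] = s.
Ksp = [Sr²⁺][CO₃²⁻] = (8.06×10⁻³)s
s = 5.91×10⁻¹⁰ / (8.06×10⁻³) = 7.33×10⁻⁸
s = 7.33×10⁻⁸ mol/L

7.33×10⁻⁸ M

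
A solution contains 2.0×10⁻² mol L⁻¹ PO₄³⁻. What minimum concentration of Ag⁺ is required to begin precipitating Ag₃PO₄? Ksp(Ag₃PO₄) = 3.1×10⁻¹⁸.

Each salt precipitates once Q = Ksp for that salt.
Ag₃PO₄(s) ⇌ 3 Ag⁺(aq) + PO₄³⁻(aq)
Ksp = [Ag⁺]^3[PO₄³⁻] = [Ag⁺]^3(2.0×10⁻²)
[Ag⁺]^3 = 3.1×10⁻¹⁸ / (2.0×10⁻²) = 1.6×10⁻¹⁶
[Ag⁺] = 5.4×10⁻⁶ mol L⁻¹

5.4×10⁻⁶ M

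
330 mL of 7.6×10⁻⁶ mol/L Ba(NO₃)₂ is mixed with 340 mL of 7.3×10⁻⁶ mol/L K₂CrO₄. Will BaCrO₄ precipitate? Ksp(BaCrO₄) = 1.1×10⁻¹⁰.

No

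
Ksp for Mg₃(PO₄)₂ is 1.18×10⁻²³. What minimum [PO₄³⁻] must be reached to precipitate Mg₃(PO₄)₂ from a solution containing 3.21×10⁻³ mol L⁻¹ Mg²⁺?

The threshold for precipitation is Q = Ksp.
Mg₃(PO₄)₂(s) ⇌ 3 Mg²⁺(aq) + 2 PO₄³⁻(aq)
Ksp = [Mg²⁺]^3[PO₄³⁻]^2 = [PO₄³⁻]^2(3.21×10⁻³)^3
[PO₄³⁻]^2 = 1.18×10⁻²³ / (3.21×10⁻³)^3 = 3.57×10⁻¹⁶
[PO₄³⁻] = 1.89×10⁻⁸ mol L⁻¹

1.89×10⁻⁸ M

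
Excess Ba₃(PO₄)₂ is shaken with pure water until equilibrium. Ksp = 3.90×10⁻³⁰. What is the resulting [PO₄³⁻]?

1.03×10⁻⁶ M

Ba₃(PO₄)₂(s) ⇌ 3 Ba²⁺(aq) + 2 PO₄³⁻(aq)
Let s be the molar solubility. Then [Ba²⁺] = 3s and [PO₄³⁻] = 2s.
Ksp = [Ba²⁺]^3[PO₄³⁻]^2 = (3s)^3 · (2s)^2 = 108s^5 = 3.90×10⁻³⁰
s = 5.15×10⁻⁷ mol L⁻¹
[PO₄³⁻] = 2s = 1.03×10⁻⁶ mol L⁻¹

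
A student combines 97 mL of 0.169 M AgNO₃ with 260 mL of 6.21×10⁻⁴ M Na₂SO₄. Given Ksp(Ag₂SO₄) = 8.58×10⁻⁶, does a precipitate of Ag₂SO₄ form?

No

The combined volume is 357 mL.
[Ag⁺] = (0.169)(97)/357 = 4.59×10⁻² M
[SO₄²⁻] = (6.21×10⁻⁴)(260)/357 = 4.52×10⁻⁴ M
Q = [Ag⁺]^2[SO₄²⁻] = 9.54×10⁻⁷
Q < Ksp (9.54×10⁻⁷ vs 8.58×10⁻⁶); the solution remains unsaturated and no precipitate forms.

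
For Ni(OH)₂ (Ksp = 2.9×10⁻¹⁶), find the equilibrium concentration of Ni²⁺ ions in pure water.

4.2×10⁻⁶ M

Ni(OH)₂(s) ⇌ Ni²⁺(aq) + 2 OH⁻(aq)
Call the molar solubility s, so that [Ni²⁺] = s and [OH⁻] = 2s.
Ksp = [Ni²⁺][OH⁻]^2 = s · (2s)^2 = 4s^3 = 2.9×10⁻¹⁶
s = 4.2×10⁻⁶ mol/L
[Ni²⁺] = s = 4.2×10⁻⁶ mol/L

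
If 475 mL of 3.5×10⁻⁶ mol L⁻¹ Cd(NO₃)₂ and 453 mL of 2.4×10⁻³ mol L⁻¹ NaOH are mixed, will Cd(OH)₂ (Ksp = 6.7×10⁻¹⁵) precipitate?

Yes

The combined volume is 928 mL.
[Cd²⁺] = (3.5×10⁻⁶)(475)/928 = 1.8×10⁻⁶ mol L⁻¹
[OH⁻] = (2.4×10⁻³)(453)/928 = 1.2×10⁻³ mol L⁻¹
Q = [Cd²⁺][OH⁻]^2 = 2.5×10⁻¹²
Because Q > Ksp (2.5×10⁻¹² vs 6.7×10⁻¹⁵), a precipitate of Cd(OH)₂ forms.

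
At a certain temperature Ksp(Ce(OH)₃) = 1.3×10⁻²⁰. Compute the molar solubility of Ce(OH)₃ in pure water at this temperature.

Ce(OH)₃(s) ⇌ Ce³⁺(aq) + 3 OH⁻(aq)
With molar solubility s: [Ce³⁺] = s, [OH⁻] = 3s.
Ksp = [Ce³⁺][OH⁻]^3 = s · (3s)^3 = 27s^4
27s^4 = 1.3×10⁻²⁰  ⇒  s^4 = 4.8×10⁻²²
s = (4.8×10⁻²²)^(1/4) = 4.7×10⁻⁶ mol L⁻¹

4.7×10⁻⁶ M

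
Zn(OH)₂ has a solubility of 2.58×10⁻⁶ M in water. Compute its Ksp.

Zn(OH)₂(s) ⇌ Zn²⁺(aq) + 2 OH⁻(aq)
Call the molar solubility s, so that [Zn²⁺] = s and [OH⁻] = 2s.
Ksp = [Zn²⁺][OH⁻]^2 = s · (2s)^2 = 4s^3
Ksp = 4 × (2.58×10⁻⁶)^3 = 6.87×10⁻¹⁷

Ksp = 6.87×10⁻¹⁷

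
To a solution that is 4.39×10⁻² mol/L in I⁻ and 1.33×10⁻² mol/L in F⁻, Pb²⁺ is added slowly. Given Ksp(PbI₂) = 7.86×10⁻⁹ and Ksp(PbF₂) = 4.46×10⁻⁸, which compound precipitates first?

The threshold for precipitation is Q = Ksp.
For PbI₂: [Pb²⁺] = (Ksp/[I⁻]^2) = 4.08×10⁻⁶ mol/L
For PbF₂: [Pb²⁺] = (Ksp/[F⁻]^2) = 2.52×10⁻⁴ mol/L
PbI₂ requires the lower [Pb²⁺], so it precipitates first.

PbI₂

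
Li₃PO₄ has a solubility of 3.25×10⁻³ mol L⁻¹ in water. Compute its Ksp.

Ksp = 3.01×10⁻⁹

Li₃PO₄(s) ⇌ 3 Li⁺(aq) + PO₄³⁻(aq)
If s mol/L of Li₃PO₄ dissolves, [Li⁺] = 3s and [PO₄³⁻] = s.
Ksp = [Li⁺]^3[PO₄³⁻] = (3s)^3 · s = 27s^4
Ksp = 27 × (3.25×10⁻³)^4 = 3.01×10⁻⁹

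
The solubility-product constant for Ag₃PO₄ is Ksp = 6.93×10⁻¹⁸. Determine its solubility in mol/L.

2.25×10⁻⁵ M

Ag₃PO₄(s) ⇌ 3 Ag⁺(aq) + PO₄³⁻(aq)
Let s be the molar solubility. Then [Ag⁺] = 3s and [PO₄³⁻] = s.
Ksp = [Ag⁺]^3[PO₄³⁻] = (3s)^3 · s = 27s^4
27s^4 = 6.93×10⁻¹⁸  ⇒  s^4 = 2.57×10⁻¹⁹
s = (2.57×10⁻¹⁹)^(1/4) = 2.25×10⁻⁵ M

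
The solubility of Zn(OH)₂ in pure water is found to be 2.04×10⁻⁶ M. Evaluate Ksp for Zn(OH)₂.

Zn(OH)₂(s) ⇌ Zn²⁺(aq) + 2 OH⁻(aq)
With molar solubility s: [Zn²⁺] = s, [OH⁻] = 2s.
Ksp = [Zn²⁺][OH⁻]^2 = s · (2s)^2 = 4s^3
Ksp = 4 × (2.04×10⁻⁶)^3 = 3.40×10⁻¹⁷

Ksp = 3.40×10⁻¹⁷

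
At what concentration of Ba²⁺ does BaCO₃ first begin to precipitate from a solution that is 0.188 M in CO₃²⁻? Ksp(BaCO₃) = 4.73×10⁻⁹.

Precipitation of each salt begins when its ion product equals Ksp.
BaCO₃(s) ⇌ Ba²⁺(aq) + CO₃²⁻(aq)
Ksp = [Ba²⁺][CO₃²⁻] = [Ba²⁺](0.188)
[Ba²⁺] = 4.73×10⁻⁹ / (0.188) = 2.52×10⁻⁸
[Ba²⁺] = 2.52×10⁻⁸ M

2.52×10⁻⁸ M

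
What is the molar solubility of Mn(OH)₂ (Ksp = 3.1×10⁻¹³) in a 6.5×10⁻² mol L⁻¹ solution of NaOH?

7.3×10⁻¹¹ M

Mn(OH)₂(s) ⇌ Mn²⁺(aq) + 2 OH⁻(aq)
With OH⁻ already at 6.5×10⁻² mol L⁻¹ and s small, take [OH⁻] ≈ 6.5×10⁻² mol L⁻¹ and [Mn²⁺] = s.
Ksp = [Mn²⁺][OH⁻]^2 = s(6.5×10⁻²)^2
s = 3.1×10⁻¹³ / (6.5×10⁻²)^2 = 7.3×10⁻¹¹
s = 7.3×10⁻¹¹ mol L⁻¹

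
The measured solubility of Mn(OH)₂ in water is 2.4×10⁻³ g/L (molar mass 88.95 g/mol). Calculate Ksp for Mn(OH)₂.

Ksp = 7.9×10⁻¹⁴

Molar solubility s = (2.4×10⁻³ g/L) / (88.95 g/mol) = 2.698×10⁻⁵ mol/L
Mn(OH)₂(s) ⇌ Mn²⁺(aq) + 2 OH⁻(aq)
Call the molar solubility s, so that [Mn²⁺] = s and [OH⁻] = 2s.
Ksp = [Mn²⁺][OH⁻]^2 = s · (2s)^2 = 4s^3
Ksp = 4 × (2.698×10⁻⁵)^3 = 7.9×10⁻¹⁴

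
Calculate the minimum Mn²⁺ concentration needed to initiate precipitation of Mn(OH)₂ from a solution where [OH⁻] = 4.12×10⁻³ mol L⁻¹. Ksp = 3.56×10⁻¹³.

2.10×10⁻⁸ M

Precipitation begins when Q = Ksp.
Mn(OH)₂(s) ⇌ Mn²⁺(aq) + 2 OH⁻(aq)
Ksp = [Mn²⁺][OH⁻]^2 = [Mn²⁺](4.12×10⁻³)^2
[Mn²⁺] = 3.56×10⁻¹³ / (4.12×10⁻³)^2 = 2.10×10⁻⁸
[Mn²⁺] = 2.10×10⁻⁸ mol L⁻¹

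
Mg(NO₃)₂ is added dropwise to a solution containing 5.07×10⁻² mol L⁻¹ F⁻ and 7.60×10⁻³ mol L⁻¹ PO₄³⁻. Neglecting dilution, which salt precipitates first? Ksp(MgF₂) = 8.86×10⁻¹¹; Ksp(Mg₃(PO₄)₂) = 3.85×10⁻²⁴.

Precipitation of each salt begins when its ion product equals Ksp.
For MgF₂: [Mg²⁺] = (Ksp/[F⁻]^2) = 3.45×10⁻⁸ mol L⁻¹
For Mg₃(PO₄)₂: [Mg²⁺] = (Ksp/[PO₄³⁻]^2)^(1/3) = 4.05×10⁻⁷ mol L⁻¹
MgF₂ requires the lower [Mg²⁺], so it precipitates first.

MgF₂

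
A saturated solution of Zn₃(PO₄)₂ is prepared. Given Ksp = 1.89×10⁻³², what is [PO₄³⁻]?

Zn₃(PO₄)₂(s) ⇌ 3 Zn²⁺(aq) + 2 PO₄³⁻(aq)
With molar solubility s: [Zn²⁺] = 3s, [PO₄³⁻] = 2s.
Ksp = [Zn²⁺]^3[PO₄³⁻]^2 = (3s)^3 · (2s)^2 = 108s^5 = 1.89×10⁻³²
s = 1.77×10⁻⁷ M
[PO₄³⁻] = 2s = 3.55×10⁻⁷ M

3.55×10⁻⁷ M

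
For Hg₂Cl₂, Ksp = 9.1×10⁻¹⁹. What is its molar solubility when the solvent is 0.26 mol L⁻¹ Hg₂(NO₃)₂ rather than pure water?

Hg₂Cl₂(s) ⇌ Hg₂²⁺(aq) + 2 Cl⁻(aq)
With Hg₂²⁺ already at 0.26 mol L⁻¹ and s small, take [Hg₂²⁺] ≈ 0.26 mol L⁻¹ and [Cl⁻] = 2s.
Ksp = [Hg₂²⁺][Cl⁻]^2 = (0.26)(2s)^2
(2s)^2 = 9.1×10⁻¹⁹ / (0.26) = 3.5×10⁻¹⁸
s = 9.4×10⁻¹⁰ mol L⁻¹

9.4×10⁻¹⁰ M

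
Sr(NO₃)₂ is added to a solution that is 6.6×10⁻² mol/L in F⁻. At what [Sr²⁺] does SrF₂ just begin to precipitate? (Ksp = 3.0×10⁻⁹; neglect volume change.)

6.9×10⁻⁷ M

Precipitation begins when Q = Ksp.
SrF₂(s) ⇌ Sr²⁺(aq) + 2 F⁻(aq)
Ksp = [Sr²⁺][F⁻]^2 = [Sr²⁺](6.6×10⁻²)^2
[Sr²⁺] = 3.0×10⁻⁹ / (6.6×10⁻²)^2 = 6.9×10⁻⁷
[Sr²⁺] = 6.9×10⁻⁷ mol/L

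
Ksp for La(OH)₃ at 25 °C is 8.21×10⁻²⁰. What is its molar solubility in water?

La(OH)₃(s) ⇌ La³⁺(aq) + 3 OH⁻(aq)
Let s be the molar solubility. Then [La³⁺] = s and [OH⁻] = 3s.
Ksp = [La³⁺][OH⁻]^3 = s · (3s)^3 = 27s^4
27s^4 = 8.21×10⁻²⁰  ⇒  s^4 = 3.04×10⁻²¹
Taking the 4th root, s = 7.43×10⁻⁶ mol/L.

7.43×10⁻⁶ M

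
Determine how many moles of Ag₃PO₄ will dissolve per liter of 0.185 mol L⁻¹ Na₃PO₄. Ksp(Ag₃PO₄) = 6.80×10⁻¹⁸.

1.11×10⁻⁶ M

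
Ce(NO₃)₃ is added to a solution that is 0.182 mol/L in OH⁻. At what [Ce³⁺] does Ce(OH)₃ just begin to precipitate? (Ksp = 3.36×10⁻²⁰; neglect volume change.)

Precipitation begins when Q = Ksp.
Ce(OH)₃(s) ⇌ Ce³⁺(aq) + 3 OH⁻(aq)
Ksp = [Ce³⁺][OH⁻]^3 = [Ce³⁺](0.182)^3
[Ce³⁺] = 3.36×10⁻²⁰ / (0.182)^3 = 5.57×10⁻¹⁸
[Ce³⁺] = 5.57×10⁻¹⁸ mol/L

5.57×10⁻¹⁸ M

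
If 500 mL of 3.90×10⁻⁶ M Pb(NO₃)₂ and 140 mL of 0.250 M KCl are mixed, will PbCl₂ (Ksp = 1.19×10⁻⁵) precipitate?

After mixing, V = 500 mL + 140 mL = 640 mL.
[Pb²⁺] = (3.90×10⁻⁶)(500)/640 = 3.05×10⁻⁶ M
[Cl⁻] = (0.250)(140)/640 = 5.47×10⁻² M
Q = [Pb²⁺][Cl⁻]^2 = 9.11×10⁻⁹
Q < Ksp (9.11×10⁻⁹ vs 1.19×10⁻⁵); the solution remains unsaturated and no precipitate forms.

No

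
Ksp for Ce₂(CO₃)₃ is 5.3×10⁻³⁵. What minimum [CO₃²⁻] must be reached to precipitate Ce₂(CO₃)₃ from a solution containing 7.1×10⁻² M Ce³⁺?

2.2×10⁻¹¹ M

Each salt precipitates once Q = Ksp for that salt.
Ce₂(CO₃)₃(s) ⇌ 2 Ce³⁺(aq) + 3 CO₃²⁻(aq)
Ksp = [Ce³⁺]^2[CO₃²⁻]^3 = [CO₃²⁻]^3(7.1×10⁻²)^2
[CO₃²⁻]^3 = 5.3×10⁻³⁵ / (7.1×10⁻²)^2 = 1.1×10⁻³²
[CO₃²⁻] = 2.2×10⁻¹¹ M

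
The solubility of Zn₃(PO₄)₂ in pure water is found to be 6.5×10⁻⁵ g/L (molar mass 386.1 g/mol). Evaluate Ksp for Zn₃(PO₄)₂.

Ksp = 1.5×10⁻³²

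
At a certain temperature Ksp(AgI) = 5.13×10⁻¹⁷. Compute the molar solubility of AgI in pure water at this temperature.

7.16×10⁻⁹ M

AgI(s) ⇌ Ag⁺(aq) + I⁻(aq)
Let s be the molar solubility. Then [Ag⁺] = s and [I⁻] = s.
Ksp = [Ag⁺][I⁻] = s · s = s^2
s^2 = 5.13×10⁻¹⁷
s = (5.13×10⁻¹⁷)^(1/2) = 7.16×10⁻⁹ mol L⁻¹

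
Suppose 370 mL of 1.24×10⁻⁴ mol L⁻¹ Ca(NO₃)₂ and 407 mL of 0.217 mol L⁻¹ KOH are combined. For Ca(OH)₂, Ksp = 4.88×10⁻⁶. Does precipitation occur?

No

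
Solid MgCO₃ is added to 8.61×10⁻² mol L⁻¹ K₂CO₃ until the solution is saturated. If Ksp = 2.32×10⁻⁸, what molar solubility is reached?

MgCO₃(s) ⇌ Mg²⁺(aq) + CO₃²⁻(aq)
The solution already contains CO₃²⁻ at 8.61×10⁻² mol L⁻¹. Let s be the molar solubility of MgCO₃.
[CO₃²⁻] ≈ 8.61×10⁻² mol L⁻¹ (common ion dominates); [Mg²⁺] = s.
Ksp = [Mg²⁺][CO₃²⁻] = s(8.61×10⁻²)
s = 2.32×10⁻⁸ / (8.61×10⁻²) = 2.69×10⁻⁷
s = 2.69×10⁻⁷ mol L⁻¹

2.69×10⁻⁷ M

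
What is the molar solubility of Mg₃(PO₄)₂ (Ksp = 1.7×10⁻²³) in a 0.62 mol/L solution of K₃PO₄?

1.2×10⁻⁸ M

Mg₃(PO₄)₂(s) ⇌ 3 Mg²⁺(aq) + 2 PO₄³⁻(aq)
PO₄³⁻ is already present at 0.62 mol/L. If s mol/L of Mg₃(PO₄)₂ dissolves, [Mg²⁺] = 3s while [PO₄³⁻] ≈ 0.62 mol/L.
Ksp = [Mg²⁺]^3[PO₄³⁻]^2 = (3s)^3(0.62)^2
(3s)^3 = 1.7×10⁻²³ / (0.62)^2 = 4.4×10⁻²³
s = 1.2×10⁻⁸ mol/L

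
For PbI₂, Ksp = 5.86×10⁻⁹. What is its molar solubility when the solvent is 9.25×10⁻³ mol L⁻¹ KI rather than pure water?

6.85×10⁻⁵ M

PbI₂(s) ⇌ Pb²⁺(aq) + 2 I⁻(aq)
The solution already contains I⁻ at 9.25×10⁻³ mol L⁻¹. Let s be the molar solubility of PbI₂.
[I⁻] ≈ 9.25×10⁻³ mol L⁻¹ (common ion dominates); [Pb²⁺] = s.
Ksp = [Pb²⁺][I⁻]^2 = s(9.25×10⁻³)^2
s = 5.86×10⁻⁹ / (9.25×10⁻³)^2 = 6.85×10⁻⁵
s = 6.85×10⁻⁵ mol L⁻¹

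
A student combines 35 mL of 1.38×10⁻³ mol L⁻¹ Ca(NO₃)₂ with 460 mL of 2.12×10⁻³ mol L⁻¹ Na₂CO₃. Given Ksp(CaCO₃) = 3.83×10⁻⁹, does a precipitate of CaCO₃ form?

The combined volume is 495 mL.
[Ca²⁺] = (1.38×10⁻³)(35)/495 = 9.76×10⁻⁵ mol L⁻¹
[CO₃²⁻] = (2.12×10⁻³)(460)/495 = 1.97×10⁻³ mol L⁻¹
Q = [Ca²⁺][CO₃²⁻] = 1.92×10⁻⁷
Because Q > Ksp (1.92×10⁻⁷ vs 3.83×10⁻⁹), a precipitate of CaCO₃ forms.

Yes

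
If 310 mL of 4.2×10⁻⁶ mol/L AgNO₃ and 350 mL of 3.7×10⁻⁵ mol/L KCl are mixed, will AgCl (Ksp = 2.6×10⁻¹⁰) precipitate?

Total volume after mixing = 310 + 350 = 660 mL.
[Ag⁺] = (4.2×10⁻⁶)(310)/660 = 2.0×10⁻⁶ mol/L
[Cl⁻] = (3.7×10⁻⁵)(350)/660 = 2.0×10⁻⁵ mol/L
Q = [Ag⁺][Cl⁻] = 3.9×10⁻¹¹
Q < Ksp (3.9×10⁻¹¹ vs 2.6×10⁻¹⁰); the solution remains unsaturated and no precipitate forms.

No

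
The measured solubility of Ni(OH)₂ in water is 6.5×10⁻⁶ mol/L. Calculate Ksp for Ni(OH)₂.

Ksp = 1.1×10⁻¹⁵

Ni(OH)₂(s) ⇌ Ni²⁺(aq) + 2 OH⁻(aq)
For each mole of Ni(OH)₂ that dissolves per liter, [Ni²⁺] = s and [OH⁻] = 2s; let s denote this solubility.
Ksp = [Ni²⁺][OH⁻]^2 = s · (2s)^2 = 4s^3
Ksp = 4 × (6.5×10⁻⁶)^3 = 1.1×10⁻¹⁵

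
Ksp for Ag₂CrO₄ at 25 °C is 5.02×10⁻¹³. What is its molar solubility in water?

5.01×10⁻⁵ M

Ag₂CrO₄(s) ⇌ 2 Ag⁺(aq) + CrO₄²⁻(aq)
For each mole of Ag₂CrO₄ that dissolves per liter, [Ag⁺] = 2s and [CrO₄²⁻] = s; let s denote this solubility.
Ksp = [Ag⁺]^2[CrO₄²⁻] = (2s)^2 · s = 4s^3
4s^3 = 5.02×10⁻¹³  ⇒  s^3 = 1.26×10⁻¹³
s = (1.26×10⁻¹³)^(1/3) = 5.01×10⁻⁵ mol L⁻¹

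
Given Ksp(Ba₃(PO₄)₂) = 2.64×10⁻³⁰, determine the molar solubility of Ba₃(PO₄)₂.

4.76×10⁻⁷ M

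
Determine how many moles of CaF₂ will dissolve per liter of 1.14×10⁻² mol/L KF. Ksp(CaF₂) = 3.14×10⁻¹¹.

CaF₂(s) ⇌ Ca²⁺(aq) + 2 F⁻(aq)
F⁻ is already present at 1.14×10⁻² mol/L. If s mol/L of CaF₂ dissolves, [Ca²⁺] = s while [F⁻] ≈ 1.14×10⁻² mol/L.
Ksp = [Ca²⁺][F⁻]^2 = s(1.14×10⁻²)^2
s = 3.14×10⁻¹¹ / (1.14×10⁻²)^2 = 2.42×10⁻⁷
s = 2.42×10⁻⁷ mol/L

2.42×10⁻⁷ M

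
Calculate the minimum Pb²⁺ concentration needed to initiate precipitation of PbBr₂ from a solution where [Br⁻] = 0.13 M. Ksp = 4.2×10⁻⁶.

2.5×10⁻⁴ M

A salt starts to precipitate once the ion product Q reaches its Ksp.
PbBr₂(s) ⇌ Pb²⁺(aq) + 2 Br⁻(aq)
Ksp = [Pb²⁺][Br⁻]^2 = [Pb²⁺](0.13)^2
[Pb²⁺] = 4.2×10⁻⁶ / (0.13)^2 = 2.5×10⁻⁴
[Pb²⁺] = 2.5×10⁻⁴ M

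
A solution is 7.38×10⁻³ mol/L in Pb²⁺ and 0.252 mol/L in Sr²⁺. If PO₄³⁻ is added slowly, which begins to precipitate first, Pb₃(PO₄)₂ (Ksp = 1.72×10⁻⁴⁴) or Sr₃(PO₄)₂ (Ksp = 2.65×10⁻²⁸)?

A salt starts to precipitate once the ion product Q reaches its Ksp.
For Pb₃(PO₄)₂: [PO₄³⁻] = (Ksp/[Pb²⁺]^3)^(1/2) = 2.07×10⁻¹⁹ mol/L
For Sr₃(PO₄)₂: [PO₄³⁻] = (Ksp/[Sr²⁺]^3)^(1/2) = 1.29×10⁻¹³ mol/L
The smaller threshold [PO₄³⁻] is reached first, so Pb₃(PO₄)₂ precipitates first.

Pb₃(PO₄)₂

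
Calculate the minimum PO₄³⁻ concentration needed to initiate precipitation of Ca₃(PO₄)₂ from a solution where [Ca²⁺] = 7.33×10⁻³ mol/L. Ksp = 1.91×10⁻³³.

Each salt precipitates once Q = Ksp for that salt.
Ca₃(PO₄)₂(s) ⇌ 3 Ca²⁺(aq) + 2 PO₄³⁻(aq)
Ksp = [Ca²⁺]^3[PO₄³⁻]^2 = [PO₄³⁻]^2(7.33×10⁻³)^3
[PO₄³⁻]^2 = 1.91×10⁻³³ / (7.33×10⁻³)^3 = 4.85×10⁻²⁷
[PO₄³⁻] = 6.96×10⁻¹⁴ mol/L

6.96×10⁻¹⁴ M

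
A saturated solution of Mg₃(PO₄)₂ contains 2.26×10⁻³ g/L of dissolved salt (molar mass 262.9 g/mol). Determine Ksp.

Ksp = 5.07×10⁻²⁴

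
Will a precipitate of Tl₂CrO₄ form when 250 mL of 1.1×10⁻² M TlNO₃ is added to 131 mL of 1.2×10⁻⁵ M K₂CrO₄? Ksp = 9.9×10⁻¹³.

Yes

The combined volume is 381 mL.
[Tl⁺] = (1.1×10⁻²)(250)/381 = 7.2×10⁻³ M
[CrO₄²⁻] = (1.2×10⁻⁵)(131)/381 = 4.1×10⁻⁶ M
Q = [Tl⁺]^2[CrO₄²⁻] = 2.1×10⁻¹⁰
Since Q (2.1×10⁻¹⁰) exceeds Ksp (9.9×10⁻¹³), Tl₂CrO₄ will precipitate.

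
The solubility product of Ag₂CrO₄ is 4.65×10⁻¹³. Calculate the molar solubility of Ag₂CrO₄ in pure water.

4.88×10⁻⁵ M

Ag₂CrO₄(s) ⇌ 2 Ag⁺(aq) + CrO₄²⁻(aq)
If s mol/L of Ag₂CrO₄ dissolves, [Ag⁺] = 2s and [CrO₄²⁻] = s.
Ksp = [Ag⁺]^2[CrO₄²⁻] = (2s)^2 · s = 4s^3
4s^3 = 4.65×10⁻¹³  ⇒  s^3 = 1.16×10⁻¹³
s = (1.16×10⁻¹³)^(1/3) = 4.88×10⁻⁵ mol L⁻¹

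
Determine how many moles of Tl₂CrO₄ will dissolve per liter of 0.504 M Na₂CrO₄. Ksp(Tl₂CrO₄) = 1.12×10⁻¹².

7.45×10⁻⁷ M

Tl₂CrO₄(s) ⇌ 2 Tl⁺(aq) + CrO₄²⁻(aq)
With CrO₄²⁻ already at 0.504 M and s small, take [CrO₄²⁻] ≈ 0.504 M and [Tl⁺] = 2s.
Ksp = [Tl⁺]^2[CrO₄²⁻] = (2s)^2(0.504)
(2s)^2 = 1.12×10⁻¹² / (0.504) = 2.22×10⁻¹²
s = 7.45×10⁻⁷ M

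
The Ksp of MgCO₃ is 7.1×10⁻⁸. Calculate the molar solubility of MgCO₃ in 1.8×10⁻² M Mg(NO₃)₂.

3.9×10⁻⁶ M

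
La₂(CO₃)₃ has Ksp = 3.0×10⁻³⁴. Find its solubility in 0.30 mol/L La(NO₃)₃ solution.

La₂(CO₃)₃(s) ⇌ 2 La³⁺(aq) + 3 CO₃²⁻(aq)
Let s be the solubility of La₂(CO₃)₃ here. The common ion gives [La³⁺] ≈ 0.30 mol/L, and [CO₃²⁻] = 3s.
Ksp = [La³⁺]^2[CO₃²⁻]^3 = (0.30)^2(3s)^3
(3s)^3 = 3.0×10⁻³⁴ / (0.30)^2 = 3.3×10⁻³³
s = 5.0×10⁻¹² mol/L

5.0×10⁻¹² M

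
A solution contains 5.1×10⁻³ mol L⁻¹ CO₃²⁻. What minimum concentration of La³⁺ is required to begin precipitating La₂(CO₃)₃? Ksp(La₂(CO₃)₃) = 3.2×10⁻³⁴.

A salt starts to precipitate once the ion product Q reaches its Ksp.
La₂(CO₃)₃(s) ⇌ 2 La³⁺(aq) + 3 CO₃²⁻(aq)
Ksp = [La³⁺]^2[CO₃²⁻]^3 = [La³⁺]^2(5.1×10⁻³)^3
[La³⁺]^2 = 3.2×10⁻³⁴ / (5.1×10⁻³)^3 = 2.4×10⁻²⁷
[La³⁺] = 4.9×10⁻¹⁴ mol L⁻¹

4.9×10⁻¹⁴ M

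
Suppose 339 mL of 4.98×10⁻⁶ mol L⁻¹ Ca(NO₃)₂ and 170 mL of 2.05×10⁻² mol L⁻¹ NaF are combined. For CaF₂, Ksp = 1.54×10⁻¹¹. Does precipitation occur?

Yes

After mixing, V = 339 mL + 170 mL = 509 mL.
[Ca²⁺] = (4.98×10⁻⁶)(339)/509 = 3.32×10⁻⁶ mol L⁻¹
[F⁻] = (2.05×10⁻²)(170)/509 = 6.85×10⁻³ mol L⁻¹
Q = [Ca²⁺][F⁻]^2 = 1.55×10⁻¹⁰
Since Q (1.55×10⁻¹⁰) exceeds Ksp (1.54×10⁻¹¹), CaF₂ will precipitate.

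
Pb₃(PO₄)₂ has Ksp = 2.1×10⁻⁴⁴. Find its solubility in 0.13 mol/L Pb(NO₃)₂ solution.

Pb₃(PO₄)₂(s) ⇌ 3 Pb²⁺(aq) + 2 PO₄³⁻(aq)
With Pb²⁺ already at 0.13 mol/L and s small, take [Pb²⁺] ≈ 0.13 mol/L and [PO₄³⁻] = 2s.
Ksp = [Pb²⁺]^3[PO₄³⁻]^2 = (0.13)^3(2s)^2
(2s)^2 = 2.1×10⁻⁴⁴ / (0.13)^3 = 9.6×10⁻⁴²
s = 1.5×10⁻²¹ mol/L

1.5×10⁻²¹ M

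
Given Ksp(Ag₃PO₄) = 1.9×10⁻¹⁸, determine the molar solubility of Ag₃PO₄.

Ag₃PO₄(s) ⇌ 3 Ag⁺(aq) + PO₄³⁻(aq)
Let s be the molar solubility. Then [Ag⁺] = 3s and [PO₄³⁻] = s.
Ksp = [Ag⁺]^3[PO₄³⁻] = (3s)^3 · s = 27s^4
27s^4 = 1.9×10⁻¹⁸  ⇒  s^4 = 7.0×10⁻²⁰
Taking the 4th root, s = 1.6×10⁻⁵ mol L⁻¹.

1.6×10⁻⁵ M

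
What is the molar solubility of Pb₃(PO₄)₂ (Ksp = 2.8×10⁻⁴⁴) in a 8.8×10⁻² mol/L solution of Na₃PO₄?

Pb₃(PO₄)₂(s) ⇌ 3 Pb²⁺(aq) + 2 PO₄³⁻(aq)
PO₄³⁻ is already present at 8.8×10⁻² mol/L. If s mol/L of Pb₃(PO₄)₂ dissolves, [Pb²⁺] = 3s while [PO₄³⁻] ≈ 8.8×10⁻² mol/L.
Ksp = [Pb²⁺]^3[PO₄³⁻]^2 = (3s)^3(8.8×10⁻²)^2
(3s)^3 = 2.8×10⁻⁴⁴ / (8.8×10⁻²)^2 = 3.6×10⁻⁴²
s = 5.1×10⁻¹⁵ mol/L

5.1×10⁻¹⁵ M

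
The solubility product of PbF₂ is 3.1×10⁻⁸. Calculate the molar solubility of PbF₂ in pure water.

2.0×10⁻³ M

PbF₂(s) ⇌ Pb²⁺(aq) + 2 F⁻(aq)
Let s be the molar solubility. Then [Pb²⁺] = s and [F⁻] = 2s.
Ksp = [Pb²⁺][F⁻]^2 = s · (2s)^2 = 4s^3
4s^3 = 3.1×10⁻⁸  ⇒  s^3 = 7.8×10⁻⁹
s = (7.8×10⁻⁹)^(1/3) = 2.0×10⁻³ mol/L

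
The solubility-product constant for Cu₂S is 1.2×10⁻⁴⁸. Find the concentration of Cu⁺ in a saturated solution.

Cu₂S(s) ⇌ 2 Cu⁺(aq) + S²⁻(aq)
With molar solubility s: [Cu⁺] = 2s, [S²⁻] = s.
Ksp = [Cu⁺]^2[S²⁻] = (2s)^2 · s = 4s^3 = 1.2×10⁻⁴⁸
s = 6.7×10⁻¹⁷ mol L⁻¹
[Cu⁺] = 2s = 1.3×10⁻¹⁶ mol L⁻¹

1.3×10⁻¹⁶ M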